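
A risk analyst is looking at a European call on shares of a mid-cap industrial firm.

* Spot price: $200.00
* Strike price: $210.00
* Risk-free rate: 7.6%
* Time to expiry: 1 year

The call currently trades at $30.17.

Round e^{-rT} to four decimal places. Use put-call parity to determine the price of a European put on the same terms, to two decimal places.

exp(−rT) = exp(−0.076·1) = 0.9268
Put-call parity: C − P = S − K·e^(−rT) = 200 − 210·0.9268 = 200 − 194.6280 = 5.3720
P = C − (C − P) = 30.17 − (5.3720) = 24.7980

$24.80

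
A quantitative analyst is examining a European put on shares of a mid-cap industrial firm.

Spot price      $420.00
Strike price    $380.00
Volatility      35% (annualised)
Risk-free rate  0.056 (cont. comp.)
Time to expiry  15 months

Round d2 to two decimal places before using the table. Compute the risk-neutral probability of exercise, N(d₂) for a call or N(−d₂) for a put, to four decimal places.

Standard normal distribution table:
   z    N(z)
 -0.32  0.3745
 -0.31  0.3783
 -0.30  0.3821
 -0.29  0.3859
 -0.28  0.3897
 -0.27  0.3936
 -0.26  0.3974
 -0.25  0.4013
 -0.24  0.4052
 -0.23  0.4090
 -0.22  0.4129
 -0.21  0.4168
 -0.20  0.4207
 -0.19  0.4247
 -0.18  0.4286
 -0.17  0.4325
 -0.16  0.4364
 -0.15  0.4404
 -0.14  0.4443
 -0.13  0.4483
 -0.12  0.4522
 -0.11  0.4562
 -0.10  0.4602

σ√T = 0.35·√1.25 = 0.3913
ln(S/K) + (r + σ²/2)T = ln(420/380) + (0.056 + 0.35²/2)·1.25 = 0.1001 + 0.1466 = 0.2466
d₁ = 0.2466 / 0.3913 = 0.6303 ⇒ 0.63
d₂ = d₁ − σ√T = 0.6303 − 0.3913 = 0.2390 ⇒ 0.24
Pr(exercise) under Q = N(−d₂) = N(-0.24) = 0.4052

0.4052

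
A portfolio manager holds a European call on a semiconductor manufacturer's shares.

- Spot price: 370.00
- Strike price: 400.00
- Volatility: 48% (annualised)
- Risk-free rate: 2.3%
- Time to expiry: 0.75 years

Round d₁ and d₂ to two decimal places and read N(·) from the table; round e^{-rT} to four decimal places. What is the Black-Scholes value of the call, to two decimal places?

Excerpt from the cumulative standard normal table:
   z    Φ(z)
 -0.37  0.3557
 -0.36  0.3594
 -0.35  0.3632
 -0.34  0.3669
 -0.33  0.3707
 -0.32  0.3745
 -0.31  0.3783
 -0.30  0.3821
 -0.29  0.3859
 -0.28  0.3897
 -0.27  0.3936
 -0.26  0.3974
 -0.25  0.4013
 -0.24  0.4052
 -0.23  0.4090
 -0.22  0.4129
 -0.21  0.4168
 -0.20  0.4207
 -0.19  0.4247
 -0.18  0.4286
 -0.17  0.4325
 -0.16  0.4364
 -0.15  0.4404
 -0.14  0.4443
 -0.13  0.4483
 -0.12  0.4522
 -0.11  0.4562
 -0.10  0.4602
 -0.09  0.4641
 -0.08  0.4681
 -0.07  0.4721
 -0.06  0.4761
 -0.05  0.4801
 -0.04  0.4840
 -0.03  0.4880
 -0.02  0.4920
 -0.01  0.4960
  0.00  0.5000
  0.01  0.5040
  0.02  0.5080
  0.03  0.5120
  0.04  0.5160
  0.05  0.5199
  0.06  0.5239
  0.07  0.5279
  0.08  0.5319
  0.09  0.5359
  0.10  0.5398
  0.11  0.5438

51.05

T = 0.75;  σ√T = 0.4157
ln(S/K) + (r + σ²/2)T = ln(370/400) + (0.023 + 0.48²/2)·0.75 = -0.0780 + 0.1036 = 0.0257
d₁ = 0.0257 / 0.4157 = 0.0618 ⇒ 0.06
d₂ = d₁ − σ√T = 0.0618 − 0.4157 = -0.3539 ⇒ -0.35
e^(−rT) = e^(−0.023·0.75) = 0.9829
C = 370·N(0.06) − 400·0.9829·N(-0.35) = 370·0.5239 − 400·0.9829·0.3632 = 193.8430 − 142.7957 = 51.0473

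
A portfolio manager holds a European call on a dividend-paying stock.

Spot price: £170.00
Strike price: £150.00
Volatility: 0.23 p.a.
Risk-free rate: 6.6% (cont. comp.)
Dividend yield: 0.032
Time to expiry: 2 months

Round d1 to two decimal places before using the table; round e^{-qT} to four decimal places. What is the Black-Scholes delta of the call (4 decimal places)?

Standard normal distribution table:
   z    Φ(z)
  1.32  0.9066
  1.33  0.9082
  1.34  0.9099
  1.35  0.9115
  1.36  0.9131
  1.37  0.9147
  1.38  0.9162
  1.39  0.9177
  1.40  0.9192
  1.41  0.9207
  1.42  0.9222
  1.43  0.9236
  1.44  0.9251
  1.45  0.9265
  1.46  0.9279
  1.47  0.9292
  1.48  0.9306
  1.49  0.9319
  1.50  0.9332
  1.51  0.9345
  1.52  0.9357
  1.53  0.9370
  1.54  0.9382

σ√T = 0.23·√0.1667 = 0.0939
d₁ = [ln(170/150) + (0.066 − 0.032 + ½·0.23²)·0.1667] / (σ√T) = (0.1252 + 0.0101) / 0.0939 = 1.4403 ≈ 1.44
N(d₁) = N(1.44) = 0.9251
Δ_call = e^(−qT)·N(d₁) = 0.9947·0.9251 = 0.9202

0.9202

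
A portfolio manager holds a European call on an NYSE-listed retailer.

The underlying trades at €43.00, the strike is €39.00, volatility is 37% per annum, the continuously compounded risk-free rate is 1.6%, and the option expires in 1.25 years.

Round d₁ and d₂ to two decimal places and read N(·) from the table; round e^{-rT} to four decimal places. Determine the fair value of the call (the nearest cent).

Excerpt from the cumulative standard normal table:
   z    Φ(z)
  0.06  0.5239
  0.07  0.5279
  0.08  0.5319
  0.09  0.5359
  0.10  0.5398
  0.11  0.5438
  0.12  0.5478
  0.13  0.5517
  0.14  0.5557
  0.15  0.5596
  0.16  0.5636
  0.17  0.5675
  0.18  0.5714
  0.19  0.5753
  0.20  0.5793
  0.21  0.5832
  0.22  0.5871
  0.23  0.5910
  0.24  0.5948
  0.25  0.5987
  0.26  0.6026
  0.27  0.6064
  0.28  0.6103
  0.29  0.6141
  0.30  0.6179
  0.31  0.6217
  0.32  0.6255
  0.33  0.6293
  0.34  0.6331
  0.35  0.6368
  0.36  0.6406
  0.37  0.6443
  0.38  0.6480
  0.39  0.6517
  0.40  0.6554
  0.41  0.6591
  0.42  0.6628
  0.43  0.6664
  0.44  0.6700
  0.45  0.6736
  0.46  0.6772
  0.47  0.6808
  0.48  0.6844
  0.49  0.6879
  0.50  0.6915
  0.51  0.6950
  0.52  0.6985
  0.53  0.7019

σ√T = 0.37 × 1.1180 = 0.4137
d₁ = [ln(43/39) + (0.016 + ½·0.37²)·1.25] / (σ√T) = (0.0976 + 0.1056) / 0.4137 = 0.4912 which rounds to 0.49
d₂ = 0.4912 − 0.4137 = 0.0775 which rounds to 0.08
exp(−rT) = exp(−0.016·1.25) = 0.9802
C = 43·N(0.49) − 39·0.9802·N(0.08) = 43·0.6879 − 39·0.9802·0.5319 = 29.5797 − 20.3334 = 9.2463

€9.25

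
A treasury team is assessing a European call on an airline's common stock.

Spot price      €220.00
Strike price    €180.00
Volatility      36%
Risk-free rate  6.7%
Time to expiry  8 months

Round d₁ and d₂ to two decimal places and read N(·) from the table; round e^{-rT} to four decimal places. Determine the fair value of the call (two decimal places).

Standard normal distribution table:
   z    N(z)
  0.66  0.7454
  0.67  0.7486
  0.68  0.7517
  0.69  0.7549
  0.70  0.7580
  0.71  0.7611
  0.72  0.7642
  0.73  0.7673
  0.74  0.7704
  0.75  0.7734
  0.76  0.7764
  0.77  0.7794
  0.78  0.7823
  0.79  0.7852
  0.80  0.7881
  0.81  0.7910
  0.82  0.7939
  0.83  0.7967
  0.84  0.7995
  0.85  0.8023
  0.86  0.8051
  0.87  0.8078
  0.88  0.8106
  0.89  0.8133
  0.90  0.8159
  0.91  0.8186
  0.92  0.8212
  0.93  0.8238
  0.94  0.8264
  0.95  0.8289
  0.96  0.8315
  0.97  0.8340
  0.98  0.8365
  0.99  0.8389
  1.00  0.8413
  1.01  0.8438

T = 0.6667;  σ√T = 0.2939
ln(S/K) + (r + σ²/2)T = ln(220/180) + (0.067 + 0.36²/2)·0.6667 = 0.2007 + 0.0879 = 0.2885
d₁ = 0.2885 / 0.2939 = 0.9816 ≈ 0.98
d₂ = d₁ − σ√T = 0.9816 − 0.2939 = 0.6877 ≈ 0.69
exp(−rT) = exp(−0.067·0.6667) = 0.9563
N(d₁) = N(0.98) = 0.8365;  N(d₂) = N(0.69) = 0.7549
C = 220·0.8365 − 180·0.9563·0.7549 = 184.0300 − 129.9440 = 54.0860

€54.09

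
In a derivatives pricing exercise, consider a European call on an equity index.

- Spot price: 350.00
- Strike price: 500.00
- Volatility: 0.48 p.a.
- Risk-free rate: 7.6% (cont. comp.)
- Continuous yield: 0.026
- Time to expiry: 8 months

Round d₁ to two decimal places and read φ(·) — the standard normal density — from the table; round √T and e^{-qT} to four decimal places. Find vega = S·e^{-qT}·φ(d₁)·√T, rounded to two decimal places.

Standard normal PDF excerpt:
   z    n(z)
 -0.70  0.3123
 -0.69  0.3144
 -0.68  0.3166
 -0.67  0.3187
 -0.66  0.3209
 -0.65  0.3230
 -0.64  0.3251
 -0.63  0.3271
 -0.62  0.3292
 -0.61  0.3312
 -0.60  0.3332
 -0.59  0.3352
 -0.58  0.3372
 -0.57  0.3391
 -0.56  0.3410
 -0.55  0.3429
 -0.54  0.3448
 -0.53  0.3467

91.87

σ√T = 0.48 × 0.8165 = 0.3919
d₁ = [ln(350/500) + (0.076 − 0.026 + 0.48²/2)·0.6667] / 0.3919 = [-0.3567 + 0.1101] / 0.3919 = -0.6291 ⇒ -0.63
√T = √0.6667 = 0.8165
φ(d₁) = φ(-0.63) = 0.3271
e^(−qT) = e^(−0.026·0.6667) = 0.9828
vega = S·e^(−qT)·φ(d₁)·√T = 350·0.9828·0.3271·0.8165 = 91.8692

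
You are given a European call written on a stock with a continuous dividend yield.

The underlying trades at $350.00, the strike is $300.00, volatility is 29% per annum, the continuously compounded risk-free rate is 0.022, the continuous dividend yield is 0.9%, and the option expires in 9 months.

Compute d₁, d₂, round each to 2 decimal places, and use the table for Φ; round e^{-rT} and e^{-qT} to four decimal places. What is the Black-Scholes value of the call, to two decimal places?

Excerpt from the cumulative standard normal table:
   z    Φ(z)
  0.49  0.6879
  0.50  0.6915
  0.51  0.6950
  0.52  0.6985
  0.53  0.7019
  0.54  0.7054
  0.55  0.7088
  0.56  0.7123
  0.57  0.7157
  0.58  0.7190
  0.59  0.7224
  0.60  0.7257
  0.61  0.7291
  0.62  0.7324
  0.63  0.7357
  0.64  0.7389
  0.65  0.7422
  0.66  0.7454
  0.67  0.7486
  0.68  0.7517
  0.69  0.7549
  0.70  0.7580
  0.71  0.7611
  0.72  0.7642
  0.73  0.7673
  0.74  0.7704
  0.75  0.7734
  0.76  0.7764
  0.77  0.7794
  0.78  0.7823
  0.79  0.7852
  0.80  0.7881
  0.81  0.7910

$64.85

σ√T = 0.29 × 0.8660 = 0.2511
d₁ = [ln(350/300) + (0.022 − 0.009 + ½·0.29²)·0.75] / (σ√T) = (0.1542 + 0.0413) / 0.2511 = 0.7782 → 0.78
d₂ = 0.7782 − 0.2511 = 0.5270 → 0.53
exp(−qT) = exp(−0.009·0.75) = 0.9933;  exp(−rT) = exp(−0.022·0.75) = 0.9836
C = 350·0.9933·N(0.78) − 300·0.9836·N(0.53) = 350·0.9933·0.7823 − 300·0.9836·0.7019 = 271.9705 − 207.1167 = 64.8539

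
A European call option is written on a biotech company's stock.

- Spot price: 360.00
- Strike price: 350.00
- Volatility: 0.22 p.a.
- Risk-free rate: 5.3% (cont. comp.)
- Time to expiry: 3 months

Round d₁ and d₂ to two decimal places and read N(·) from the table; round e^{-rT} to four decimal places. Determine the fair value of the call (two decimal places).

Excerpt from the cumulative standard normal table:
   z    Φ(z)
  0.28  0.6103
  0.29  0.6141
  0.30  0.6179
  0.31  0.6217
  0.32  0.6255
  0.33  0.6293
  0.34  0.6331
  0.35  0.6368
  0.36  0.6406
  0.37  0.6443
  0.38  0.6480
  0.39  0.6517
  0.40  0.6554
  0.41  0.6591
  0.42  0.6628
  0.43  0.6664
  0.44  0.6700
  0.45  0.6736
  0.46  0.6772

σ√T = 0.22 × 0.5000 = 0.1100
d₁ = [ln(360/350) + (0.053 + 0.22²/2)·0.25] / 0.1100 = [0.0282 + 0.0193] / 0.1100 = 0.4316 → 0.43
d₂ = d₁ − σ√T = 0.4316 − 0.1100 = 0.3216 → 0.32
e^(−rT) = e^(−0.053·0.25) = 0.9868
N(d₁) = N(0.43) = 0.6664;  N(d₂) = N(0.32) = 0.6255
C = 360·0.6664 − 350·0.9868·0.6255 = 239.9040 − 216.0352 = 23.8688

23.87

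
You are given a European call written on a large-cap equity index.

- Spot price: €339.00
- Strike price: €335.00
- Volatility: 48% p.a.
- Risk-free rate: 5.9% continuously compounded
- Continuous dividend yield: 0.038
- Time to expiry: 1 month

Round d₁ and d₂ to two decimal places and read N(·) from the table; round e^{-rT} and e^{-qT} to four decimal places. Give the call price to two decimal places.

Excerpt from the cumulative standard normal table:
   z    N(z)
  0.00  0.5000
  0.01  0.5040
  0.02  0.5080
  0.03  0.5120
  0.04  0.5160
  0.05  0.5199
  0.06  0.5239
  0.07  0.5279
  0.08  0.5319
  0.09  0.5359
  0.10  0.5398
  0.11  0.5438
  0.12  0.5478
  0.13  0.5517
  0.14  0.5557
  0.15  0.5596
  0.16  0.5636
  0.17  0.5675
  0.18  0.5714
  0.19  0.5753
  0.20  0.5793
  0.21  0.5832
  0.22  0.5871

€21.09

T = 0.08333;  σ√T = 0.1386
d₁ = [ln(339/335) + (0.059 − 0.038 + 0.48²/2)·0.08333] / 0.1386 = [0.0119 + 0.0113] / 0.1386 = 0.1676 → 0.17
d₂ = d₁ − σ√T = 0.1676 − 0.1386 = 0.0290 → 0.03
e^(−qT) = e^(−0.038·0.08333) = 0.9968;  e^(−rT) = e^(−0.059·0.08333) = 0.9951
C = 339·0.9968·N(0.17) − 335·0.9951·N(0.03) = 339·0.9968·0.5675 − 335·0.9951·0.5120 = 191.7669 − 170.6796 = 21.0873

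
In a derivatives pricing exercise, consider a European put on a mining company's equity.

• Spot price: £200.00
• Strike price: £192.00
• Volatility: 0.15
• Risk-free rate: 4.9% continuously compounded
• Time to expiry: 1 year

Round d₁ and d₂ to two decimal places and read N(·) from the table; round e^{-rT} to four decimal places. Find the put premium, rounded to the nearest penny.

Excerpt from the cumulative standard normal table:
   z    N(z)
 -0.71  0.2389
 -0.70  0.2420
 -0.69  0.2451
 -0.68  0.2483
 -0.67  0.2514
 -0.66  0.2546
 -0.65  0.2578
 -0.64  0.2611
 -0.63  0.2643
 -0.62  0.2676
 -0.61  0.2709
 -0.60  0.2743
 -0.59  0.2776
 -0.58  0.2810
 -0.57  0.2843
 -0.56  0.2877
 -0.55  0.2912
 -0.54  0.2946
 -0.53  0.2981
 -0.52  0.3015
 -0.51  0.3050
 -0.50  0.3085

T = 1;  σ√T = 0.1500
d₁ = [ln(200/192) + (0.049 + 0.15²/2)·1] / 0.1500 = [0.0408 + 0.0602] / 0.1500 = 0.6738 ≈ 0.67
d₂ = d₁ − σ√T = 0.6738 − 0.1500 = 0.5238 ≈ 0.52
exp(−rT) = exp(−0.049·1) = 0.9522
P = 192·0.9522·N(-0.52) − 200·N(-0.67) = 192·0.9522·0.3015 − 200·0.2514 = 55.1210 − 50.2800 = 4.8410

£4.84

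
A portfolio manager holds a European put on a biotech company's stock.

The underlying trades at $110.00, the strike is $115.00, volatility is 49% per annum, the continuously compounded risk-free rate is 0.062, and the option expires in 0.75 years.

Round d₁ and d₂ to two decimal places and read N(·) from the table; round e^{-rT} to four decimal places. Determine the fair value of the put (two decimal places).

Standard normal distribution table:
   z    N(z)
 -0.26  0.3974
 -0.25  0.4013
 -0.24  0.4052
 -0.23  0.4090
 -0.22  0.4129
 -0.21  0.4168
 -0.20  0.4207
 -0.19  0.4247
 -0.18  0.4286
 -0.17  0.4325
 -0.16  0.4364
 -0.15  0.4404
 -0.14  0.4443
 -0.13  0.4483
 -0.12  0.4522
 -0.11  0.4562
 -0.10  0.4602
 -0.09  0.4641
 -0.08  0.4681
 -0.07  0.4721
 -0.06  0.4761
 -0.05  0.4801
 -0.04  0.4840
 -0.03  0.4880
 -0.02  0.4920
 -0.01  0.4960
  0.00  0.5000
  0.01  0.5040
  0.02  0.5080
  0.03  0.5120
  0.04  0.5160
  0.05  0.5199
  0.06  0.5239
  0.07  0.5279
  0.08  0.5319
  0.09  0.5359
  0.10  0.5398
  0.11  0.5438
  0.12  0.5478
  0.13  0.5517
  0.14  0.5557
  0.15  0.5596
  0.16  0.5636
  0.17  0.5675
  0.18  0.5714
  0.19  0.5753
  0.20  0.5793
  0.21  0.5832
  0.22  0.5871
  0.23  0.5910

$18.60

σ√T = 0.49·√0.75 = 0.4244
d₁ = [ln(110/115) + (0.062 + 0.49²/2)·0.75] / 0.4244 = [-0.0445 + 0.1365] / 0.4244 = 0.2170 → 0.22
d₂ = d₁ − σ√T = 0.2170 − 0.4244 = -0.2073 → -0.21
exp(−rT) = exp(−0.062·0.75) = 0.9546
N(−d₂) = N(0.21) = 0.5832;  N(−d₁) = N(-0.22) = 0.4129
P = 115·0.9546·0.5832 − 110·0.4129 = 64.0231 − 45.4190 = 18.6041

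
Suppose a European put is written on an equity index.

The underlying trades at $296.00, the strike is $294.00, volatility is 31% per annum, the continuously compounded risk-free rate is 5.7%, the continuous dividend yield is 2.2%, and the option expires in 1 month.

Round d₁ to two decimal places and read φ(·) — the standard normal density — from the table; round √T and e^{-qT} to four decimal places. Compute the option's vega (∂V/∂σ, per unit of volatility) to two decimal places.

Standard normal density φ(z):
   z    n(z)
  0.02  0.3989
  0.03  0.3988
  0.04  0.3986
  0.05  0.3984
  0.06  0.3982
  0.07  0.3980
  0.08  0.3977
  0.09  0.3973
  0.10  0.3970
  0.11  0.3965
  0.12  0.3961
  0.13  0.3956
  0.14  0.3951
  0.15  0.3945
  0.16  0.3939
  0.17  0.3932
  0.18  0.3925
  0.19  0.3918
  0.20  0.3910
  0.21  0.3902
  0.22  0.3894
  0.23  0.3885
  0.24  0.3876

σ√T = 0.31 × 0.2887 = 0.0895
ln(S/K) + (r − q + σ²/2)T = ln(296/294) + (0.057 − 0.022 + 0.31²/2)·0.08333 = 0.0068 + 0.0069 = 0.0137
d₁ = 0.0137 / 0.0895 = 0.1531 which rounds to 0.15
√T = √0.08333 = 0.2887
φ(d₁) = φ(0.15) = 0.3945
exp(−qT) = exp(−0.022·0.08333) = 0.9982
vega = S·exp(−qT)·φ(d₁)·√T = 296·0.9982·0.3945·0.2887 = 33.6514

33.65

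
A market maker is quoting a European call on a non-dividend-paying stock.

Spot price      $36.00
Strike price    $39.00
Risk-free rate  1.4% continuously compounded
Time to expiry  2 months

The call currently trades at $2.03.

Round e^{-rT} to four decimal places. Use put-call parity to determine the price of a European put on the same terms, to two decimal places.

$4.94

e^(−rT) = e^(−0.014·0.1667) = 0.9977
Put-call parity: C − P = S − K·e^(−rT) = 36 − 39·0.9977 = 36 − 38.9103 = -2.9103
P = C − (C − P) = 2.03 − (-2.9103) = 4.9403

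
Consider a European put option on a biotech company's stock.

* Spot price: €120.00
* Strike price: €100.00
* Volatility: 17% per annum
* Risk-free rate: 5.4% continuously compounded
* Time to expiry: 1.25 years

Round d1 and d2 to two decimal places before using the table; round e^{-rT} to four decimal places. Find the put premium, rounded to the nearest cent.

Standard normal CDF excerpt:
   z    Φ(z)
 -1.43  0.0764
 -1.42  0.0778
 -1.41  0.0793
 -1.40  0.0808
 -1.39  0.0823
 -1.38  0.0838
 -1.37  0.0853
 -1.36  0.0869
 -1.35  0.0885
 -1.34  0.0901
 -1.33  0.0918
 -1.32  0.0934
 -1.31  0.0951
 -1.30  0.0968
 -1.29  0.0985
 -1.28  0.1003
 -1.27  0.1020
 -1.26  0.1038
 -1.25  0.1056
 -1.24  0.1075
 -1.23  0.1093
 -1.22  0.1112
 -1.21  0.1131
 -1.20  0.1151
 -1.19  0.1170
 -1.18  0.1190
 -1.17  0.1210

σ√T = 0.17·√1.25 = 0.1901
d₁ = [ln(120/100) + (0.054 + 0.17²/2)·1.25] / 0.1901 = [0.1823 + 0.0856] / 0.1901 = 1.4094 → 1.41
d₂ = d₁ − σ√T = 1.4094 − 0.1901 = 1.2194 → 1.22
e^(−rT) = e^(−0.054·1.25) = 0.9347
N(−d₂) = N(-1.22) = 0.1112;  N(−d₁) = N(-1.41) = 0.0793
P = 100·0.9347·0.1112 − 120·0.0793 = 10.3939 − 9.5160 = 0.8779

€0.88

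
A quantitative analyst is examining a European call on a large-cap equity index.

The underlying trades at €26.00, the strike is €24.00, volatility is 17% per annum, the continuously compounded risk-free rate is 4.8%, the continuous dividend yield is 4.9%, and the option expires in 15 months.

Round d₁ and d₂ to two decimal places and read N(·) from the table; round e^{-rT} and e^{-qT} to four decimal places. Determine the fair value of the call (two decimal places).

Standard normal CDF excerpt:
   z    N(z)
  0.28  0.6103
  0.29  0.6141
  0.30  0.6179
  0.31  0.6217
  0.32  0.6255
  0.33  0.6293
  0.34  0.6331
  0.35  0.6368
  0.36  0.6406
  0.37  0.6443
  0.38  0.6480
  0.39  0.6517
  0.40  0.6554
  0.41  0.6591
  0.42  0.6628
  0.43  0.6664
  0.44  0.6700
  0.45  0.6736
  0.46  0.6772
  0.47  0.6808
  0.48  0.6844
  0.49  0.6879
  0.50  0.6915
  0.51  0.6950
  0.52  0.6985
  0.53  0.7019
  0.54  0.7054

€2.86

σ√T = 0.17 × 1.1180 = 0.1901
d₁ = [ln(26/24) + (0.048 − 0.049 + ½·0.17²)·1.25] / (σ√T) = (0.0800 + 0.0168) / 0.1901 = 0.5096 which rounds to 0.51
d₂ = 0.5096 − 0.1901 = 0.3195 which rounds to 0.32
exp(−qT) = exp(−0.049·1.25) = 0.9406;  exp(−rT) = exp(−0.048·1.25) = 0.9418
N(d₁) = N(0.51) = 0.6950;  N(d₂) = N(0.32) = 0.6255
C = 26·0.9406·0.6950 − 24·0.9418·0.6255 = 16.9966 − 14.1383 = 2.8583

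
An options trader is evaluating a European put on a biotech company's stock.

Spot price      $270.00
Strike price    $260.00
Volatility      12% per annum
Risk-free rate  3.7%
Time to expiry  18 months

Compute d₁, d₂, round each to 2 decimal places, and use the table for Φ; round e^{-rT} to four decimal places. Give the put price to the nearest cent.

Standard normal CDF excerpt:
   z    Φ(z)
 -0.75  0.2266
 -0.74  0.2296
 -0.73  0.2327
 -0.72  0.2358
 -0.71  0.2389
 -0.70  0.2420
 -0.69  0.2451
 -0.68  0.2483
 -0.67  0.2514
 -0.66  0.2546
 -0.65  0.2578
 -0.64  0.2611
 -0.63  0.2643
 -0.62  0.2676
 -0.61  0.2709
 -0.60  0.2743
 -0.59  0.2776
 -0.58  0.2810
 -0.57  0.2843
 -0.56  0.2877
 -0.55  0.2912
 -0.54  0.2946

σ√T = 0.12·√1.5 = 0.1470
ln(S/K) + (r + σ²/2)T = ln(270/260) + (0.037 + 0.12²/2)·1.5 = 0.0377 + 0.0663 = 0.1040
d₁ = 0.1040 / 0.1470 = 0.7079 → 0.71
d₂ = d₁ − σ√T = 0.7079 − 0.1470 = 0.5609 → 0.56
e^(−rT) = e^(−0.037·1.5) = 0.9460
N(−d₂) = N(-0.56) = 0.2877;  N(−d₁) = N(-0.71) = 0.2389
P = 260·0.9460·0.2877 − 270·0.2389 = 70.7627 − 64.5030 = 6.2597

$6.26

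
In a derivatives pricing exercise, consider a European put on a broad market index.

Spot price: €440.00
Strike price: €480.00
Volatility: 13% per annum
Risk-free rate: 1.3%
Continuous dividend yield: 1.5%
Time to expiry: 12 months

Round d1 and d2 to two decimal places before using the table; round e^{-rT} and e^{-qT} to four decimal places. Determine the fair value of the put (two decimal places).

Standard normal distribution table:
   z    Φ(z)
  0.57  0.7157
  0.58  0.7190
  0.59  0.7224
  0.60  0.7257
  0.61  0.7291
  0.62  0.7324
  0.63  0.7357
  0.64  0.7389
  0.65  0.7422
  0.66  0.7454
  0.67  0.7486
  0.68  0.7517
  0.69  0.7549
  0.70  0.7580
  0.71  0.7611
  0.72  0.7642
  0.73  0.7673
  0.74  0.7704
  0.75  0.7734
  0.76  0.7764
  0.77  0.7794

σ√T = 0.13·√1 = 0.1300
d₁ = [ln(440/480) + (0.013 − 0.015 + ½·0.13²)·1] / (σ√T) = (-0.0870 + 0.0065) / 0.1300 = -0.6197 → -0.62
d₂ = -0.6197 − 0.1300 = -0.7497 → -0.75
e^(−qT) = e^(−0.015·1) = 0.9851;  e^(−rT) = e^(−0.013·1) = 0.9871
N(−d₂) = N(0.75) = 0.7734;  N(−d₁) = N(0.62) = 0.7324
P = 480·0.9871·0.7734 − 440·0.9851·0.7324 = 366.4431 − 317.4544 = 48.9887

€48.99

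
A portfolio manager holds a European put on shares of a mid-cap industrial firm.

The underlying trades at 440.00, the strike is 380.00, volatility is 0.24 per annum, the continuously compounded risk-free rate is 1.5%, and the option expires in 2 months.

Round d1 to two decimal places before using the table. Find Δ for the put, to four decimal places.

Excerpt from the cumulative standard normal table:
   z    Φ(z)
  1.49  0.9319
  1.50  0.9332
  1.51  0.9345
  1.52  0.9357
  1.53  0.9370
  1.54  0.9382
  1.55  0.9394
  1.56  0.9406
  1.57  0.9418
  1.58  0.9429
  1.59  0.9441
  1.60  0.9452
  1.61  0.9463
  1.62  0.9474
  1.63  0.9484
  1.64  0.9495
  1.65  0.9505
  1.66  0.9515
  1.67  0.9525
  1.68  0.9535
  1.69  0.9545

σ√T = 0.24·√0.1667 = 0.0980
d₁ = [ln(440/380) + (0.015 + 0.24²/2)·0.1667] / 0.0980 = [0.1466 + 0.0073] / 0.0980 = 1.5708 → 1.57
N(d₁) = N(1.57) = 0.9418
Δ_put = N(d₁) − 1 = 0.9418 − 1 = -0.0582

-0.0582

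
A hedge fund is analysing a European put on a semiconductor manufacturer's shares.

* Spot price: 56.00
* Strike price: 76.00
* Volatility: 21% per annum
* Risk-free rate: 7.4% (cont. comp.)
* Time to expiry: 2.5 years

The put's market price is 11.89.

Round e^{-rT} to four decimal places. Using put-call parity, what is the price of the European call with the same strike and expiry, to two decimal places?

4.73

exp(−rT) = exp(−0.074·2.5) = 0.8311
Put-call parity: C − P = S − K·e^(−rT) = 56 − 76·0.8311 = 56 − 63.1636 = -7.1636
C = P + (C − P) = 11.89 + (-7.1636) = 4.7264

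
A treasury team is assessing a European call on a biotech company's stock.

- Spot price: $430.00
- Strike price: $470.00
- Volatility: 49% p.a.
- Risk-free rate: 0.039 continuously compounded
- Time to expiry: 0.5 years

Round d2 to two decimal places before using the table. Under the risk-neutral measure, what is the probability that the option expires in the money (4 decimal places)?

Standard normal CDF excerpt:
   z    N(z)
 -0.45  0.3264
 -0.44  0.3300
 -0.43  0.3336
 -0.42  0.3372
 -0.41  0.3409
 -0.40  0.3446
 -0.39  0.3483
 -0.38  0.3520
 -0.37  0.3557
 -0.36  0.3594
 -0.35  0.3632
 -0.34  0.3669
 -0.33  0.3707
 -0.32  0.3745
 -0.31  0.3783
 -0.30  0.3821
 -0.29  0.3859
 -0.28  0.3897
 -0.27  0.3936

0.3557

σ√T = 0.49 × 0.7071 = 0.3465
d₁ = [ln(430/470) + (0.039 + 0.49²/2)·0.5] / 0.3465 = [-0.0889 + 0.0795] / 0.3465 = -0.0272 → -0.03
d₂ = d₁ − σ√T = -0.0272 − 0.3465 = -0.3737 → -0.37
Pr(exercise) under Q = N(d₂) = 0.3557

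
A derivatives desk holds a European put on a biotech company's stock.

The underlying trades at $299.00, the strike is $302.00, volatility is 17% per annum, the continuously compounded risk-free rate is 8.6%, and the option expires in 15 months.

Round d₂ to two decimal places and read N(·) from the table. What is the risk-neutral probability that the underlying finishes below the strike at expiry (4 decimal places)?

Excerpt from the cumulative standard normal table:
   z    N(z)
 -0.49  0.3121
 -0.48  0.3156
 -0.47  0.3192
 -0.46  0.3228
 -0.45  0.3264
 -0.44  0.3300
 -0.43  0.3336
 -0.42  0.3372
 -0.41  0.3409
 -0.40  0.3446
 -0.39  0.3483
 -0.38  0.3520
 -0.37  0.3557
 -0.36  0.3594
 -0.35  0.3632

σ√T = 0.17 × 1.1180 = 0.1901
d₁ = [ln(299/302) + (0.086 + 0.17²/2)·1.25] / 0.1901 = [-0.0100 + 0.1256] / 0.1901 = 0.6081 which rounds to 0.61
d₂ = d₁ − σ√T = 0.6081 − 0.1901 = 0.4180 which rounds to 0.42
Risk-neutral Pr[S_T < K] = N(−d₂) = N(-0.42) = 0.3372

0.3372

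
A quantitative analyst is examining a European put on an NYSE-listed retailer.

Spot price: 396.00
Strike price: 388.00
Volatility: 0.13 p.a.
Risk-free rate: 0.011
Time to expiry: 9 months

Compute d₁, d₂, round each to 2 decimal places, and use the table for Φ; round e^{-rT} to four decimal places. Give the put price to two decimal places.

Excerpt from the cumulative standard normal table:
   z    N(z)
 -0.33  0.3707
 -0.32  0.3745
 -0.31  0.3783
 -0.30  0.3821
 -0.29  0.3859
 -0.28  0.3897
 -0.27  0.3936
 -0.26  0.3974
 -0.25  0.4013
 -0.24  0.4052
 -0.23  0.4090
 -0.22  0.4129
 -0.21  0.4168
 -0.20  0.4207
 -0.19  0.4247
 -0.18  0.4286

σ√T = 0.13·√0.75 = 0.1126
d₁ = [ln(396/388) + (0.011 + 0.13²/2)·0.75] / 0.1126 = [0.0204 + 0.0146] / 0.1126 = 0.3108 ⇒ 0.31
d₂ = d₁ − σ√T = 0.3108 − 0.1126 = 0.1983 ⇒ 0.20
e^(−rT) = e^(−0.011·0.75) = 0.9918
P = 388·0.9918·N(-0.20) − 396·N(-0.31) = 388·0.9918·0.4207 − 396·0.3783 = 161.8931 − 149.8068 = 12.0863

12.09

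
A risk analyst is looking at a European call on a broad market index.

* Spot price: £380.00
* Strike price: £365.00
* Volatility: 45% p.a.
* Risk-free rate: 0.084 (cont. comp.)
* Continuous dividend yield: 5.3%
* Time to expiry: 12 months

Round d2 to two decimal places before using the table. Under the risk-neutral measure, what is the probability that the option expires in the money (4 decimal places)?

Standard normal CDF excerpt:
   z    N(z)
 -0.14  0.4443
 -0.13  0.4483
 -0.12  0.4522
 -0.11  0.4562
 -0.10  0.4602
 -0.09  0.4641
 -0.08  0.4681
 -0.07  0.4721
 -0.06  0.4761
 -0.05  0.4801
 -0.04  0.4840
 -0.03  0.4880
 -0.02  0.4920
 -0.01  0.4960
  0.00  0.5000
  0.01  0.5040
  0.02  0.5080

σ√T = 0.45 × 1.0000 = 0.4500
d₁ = [ln(380/365) + (0.084 − 0.053 + 0.45²/2)·1] / 0.4500 = [0.0403 + 0.1323] / 0.4500 = 0.3834 → 0.38
d₂ = d₁ − σ√T = 0.3834 − 0.4500 = -0.0666 → -0.07
Risk-neutral Pr[S_T > K] = N(d₂) = N(-0.07) = 0.4721

0.4721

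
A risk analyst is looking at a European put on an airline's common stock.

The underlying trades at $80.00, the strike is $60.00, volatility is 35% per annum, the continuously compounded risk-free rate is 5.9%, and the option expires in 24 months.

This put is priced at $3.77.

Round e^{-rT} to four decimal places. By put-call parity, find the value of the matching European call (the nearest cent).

exp(−rT) = exp(−0.059·2) = 0.8887
Put-call parity: C − P = S − K·e^(−rT) = 80 − 60·0.8887 = 80 − 53.3220 = 26.6780
C = P + (C − P) = 3.77 + (26.6780) = 30.4480

$30.45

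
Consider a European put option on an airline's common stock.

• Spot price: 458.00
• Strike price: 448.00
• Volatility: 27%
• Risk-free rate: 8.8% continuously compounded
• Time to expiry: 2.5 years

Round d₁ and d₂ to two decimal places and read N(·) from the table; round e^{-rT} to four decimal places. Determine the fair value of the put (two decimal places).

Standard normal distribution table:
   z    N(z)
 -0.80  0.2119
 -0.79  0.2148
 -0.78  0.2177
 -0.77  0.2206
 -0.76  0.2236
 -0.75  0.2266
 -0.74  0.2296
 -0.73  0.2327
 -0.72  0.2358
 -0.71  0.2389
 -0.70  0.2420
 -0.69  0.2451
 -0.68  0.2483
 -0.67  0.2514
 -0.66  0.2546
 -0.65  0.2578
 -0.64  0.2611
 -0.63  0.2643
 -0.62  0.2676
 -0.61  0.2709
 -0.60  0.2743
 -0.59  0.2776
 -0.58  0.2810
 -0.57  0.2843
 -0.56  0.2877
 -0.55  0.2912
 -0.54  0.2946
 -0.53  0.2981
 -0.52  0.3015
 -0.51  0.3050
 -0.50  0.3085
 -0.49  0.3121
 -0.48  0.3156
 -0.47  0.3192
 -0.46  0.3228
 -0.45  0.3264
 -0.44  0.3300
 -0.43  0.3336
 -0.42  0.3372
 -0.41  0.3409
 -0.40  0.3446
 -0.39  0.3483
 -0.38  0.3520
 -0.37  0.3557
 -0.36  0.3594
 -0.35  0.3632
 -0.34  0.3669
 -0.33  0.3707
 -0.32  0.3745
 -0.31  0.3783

30.87

σ√T = 0.27 × 1.5811 = 0.4269
ln(S/K) + (r + σ²/2)T = ln(458/448) + (0.088 + 0.27²/2)·2.5 = 0.0221 + 0.3111 = 0.3332
d₁ = 0.3332 / 0.4269 = 0.7805 which rounds to 0.78
d₂ = d₁ − σ√T = 0.7805 − 0.4269 = 0.3536 which rounds to 0.35
exp(−rT) = exp(−0.088·2.5) = 0.8025
N(−d₂) = N(-0.35) = 0.3632;  N(−d₁) = N(-0.78) = 0.2177
P = 448·0.8025·0.3632 − 458·0.2177 = 130.5777 − 99.7066 = 30.8711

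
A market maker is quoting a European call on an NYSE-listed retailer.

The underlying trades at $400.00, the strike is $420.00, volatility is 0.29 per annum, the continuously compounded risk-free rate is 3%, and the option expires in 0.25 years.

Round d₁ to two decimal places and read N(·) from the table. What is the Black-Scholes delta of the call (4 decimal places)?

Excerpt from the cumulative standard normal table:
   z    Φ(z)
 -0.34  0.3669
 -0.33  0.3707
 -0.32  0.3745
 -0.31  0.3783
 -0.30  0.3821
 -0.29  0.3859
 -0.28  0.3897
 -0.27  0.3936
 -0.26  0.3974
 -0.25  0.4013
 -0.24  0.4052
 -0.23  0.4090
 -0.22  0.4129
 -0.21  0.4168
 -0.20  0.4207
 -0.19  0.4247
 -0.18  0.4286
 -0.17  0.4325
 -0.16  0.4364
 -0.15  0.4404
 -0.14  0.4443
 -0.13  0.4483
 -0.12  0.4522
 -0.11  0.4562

0.4168

σ√T = 0.29·√0.25 = 0.1450
d₁ = [ln(400/420) + (0.03 + 0.29²/2)·0.25] / 0.1450 = [-0.0488 + 0.0180] / 0.1450 = -0.2123 ⇒ -0.21
N(d₁) = N(-0.21) = 0.4168
Δ_call = N(d₁) = 0.4168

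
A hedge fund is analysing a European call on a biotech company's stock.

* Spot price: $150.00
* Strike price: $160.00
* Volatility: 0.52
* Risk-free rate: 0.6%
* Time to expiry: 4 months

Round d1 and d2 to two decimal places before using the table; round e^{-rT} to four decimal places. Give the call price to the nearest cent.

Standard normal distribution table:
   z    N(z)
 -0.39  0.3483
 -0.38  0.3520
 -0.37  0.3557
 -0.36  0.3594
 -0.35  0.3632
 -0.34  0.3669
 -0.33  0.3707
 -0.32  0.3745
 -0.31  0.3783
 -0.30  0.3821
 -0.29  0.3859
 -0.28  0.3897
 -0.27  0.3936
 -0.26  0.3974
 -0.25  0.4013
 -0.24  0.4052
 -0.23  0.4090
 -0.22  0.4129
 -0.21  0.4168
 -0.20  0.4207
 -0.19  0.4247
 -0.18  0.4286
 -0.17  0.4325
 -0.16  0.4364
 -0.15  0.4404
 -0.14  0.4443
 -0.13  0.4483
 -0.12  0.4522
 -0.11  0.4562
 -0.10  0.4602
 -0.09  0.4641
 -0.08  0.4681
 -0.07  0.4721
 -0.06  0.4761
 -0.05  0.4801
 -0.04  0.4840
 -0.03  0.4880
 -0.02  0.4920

$14.03

σ√T = 0.52 × 0.5774 = 0.3002
d₁ = [ln(150/160) + (0.006 + 0.52²/2)·0.3333] / 0.3002 = [-0.0645 + 0.0471] / 0.3002 = -0.0582 which rounds to -0.06
d₂ = d₁ − σ√T = -0.0582 − 0.3002 = -0.3584 which rounds to -0.36
exp(−rT) = exp(−0.006·0.3333) = 0.9980
N(d₁) = N(-0.06) = 0.4761;  N(d₂) = N(-0.36) = 0.3594
C = 150·0.4761 − 160·0.9980·0.3594 = 71.4150 − 57.3890 = 14.0260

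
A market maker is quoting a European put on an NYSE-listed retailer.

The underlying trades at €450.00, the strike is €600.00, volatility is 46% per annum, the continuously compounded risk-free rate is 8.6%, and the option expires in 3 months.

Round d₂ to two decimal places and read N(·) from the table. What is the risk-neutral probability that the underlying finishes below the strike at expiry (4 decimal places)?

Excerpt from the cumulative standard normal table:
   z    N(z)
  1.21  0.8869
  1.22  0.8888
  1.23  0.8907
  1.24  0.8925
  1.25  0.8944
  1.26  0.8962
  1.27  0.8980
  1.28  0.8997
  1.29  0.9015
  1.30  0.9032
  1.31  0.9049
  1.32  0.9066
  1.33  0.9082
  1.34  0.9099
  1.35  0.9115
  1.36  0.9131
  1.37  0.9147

0.8980

σ√T = 0.46·√0.25 = 0.2300
ln(S/K) + (r + σ²/2)T = ln(450/600) + (0.086 + 0.46²/2)·0.25 = -0.2877 + 0.0479 = -0.2397
d₁ = -0.2397 / 0.2300 = -1.0423 → -1.04
d₂ = d₁ − σ√T = -1.0423 − 0.2300 = -1.2723 → -1.27
Risk-neutral Pr[S_T < K] = N(−d₂) = N(1.27) = 0.8980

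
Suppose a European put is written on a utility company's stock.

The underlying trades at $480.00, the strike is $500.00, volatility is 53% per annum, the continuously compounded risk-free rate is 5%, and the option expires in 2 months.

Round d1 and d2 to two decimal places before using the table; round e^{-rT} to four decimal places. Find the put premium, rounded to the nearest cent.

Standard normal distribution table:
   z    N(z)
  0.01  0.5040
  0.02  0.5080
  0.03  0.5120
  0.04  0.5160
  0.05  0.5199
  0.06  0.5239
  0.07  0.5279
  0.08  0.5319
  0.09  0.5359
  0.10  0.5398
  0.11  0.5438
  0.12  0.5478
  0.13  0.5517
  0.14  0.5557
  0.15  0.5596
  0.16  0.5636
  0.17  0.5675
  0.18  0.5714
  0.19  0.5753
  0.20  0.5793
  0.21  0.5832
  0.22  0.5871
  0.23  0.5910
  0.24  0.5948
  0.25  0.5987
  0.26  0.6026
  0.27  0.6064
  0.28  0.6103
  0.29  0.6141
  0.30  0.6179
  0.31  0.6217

$51.12

σ√T = 0.53·√0.1667 = 0.2164
ln(S/K) + (r + σ²/2)T = ln(480/500) + (0.05 + 0.53²/2)·0.1667 = -0.0408 + 0.0317 = -0.0091
d₁ = -0.0091 / 0.2164 = -0.0420 ≈ -0.04
d₂ = d₁ − σ√T = -0.0420 − 0.2164 = -0.2583 ≈ -0.26
exp(−rT) = exp(−0.05·0.1667) = 0.9917
P = 500·0.9917·N(0.26) − 480·N(0.04) = 500·0.9917·0.6026 − 480·0.5160 = 298.7992 − 247.6800 = 51.1192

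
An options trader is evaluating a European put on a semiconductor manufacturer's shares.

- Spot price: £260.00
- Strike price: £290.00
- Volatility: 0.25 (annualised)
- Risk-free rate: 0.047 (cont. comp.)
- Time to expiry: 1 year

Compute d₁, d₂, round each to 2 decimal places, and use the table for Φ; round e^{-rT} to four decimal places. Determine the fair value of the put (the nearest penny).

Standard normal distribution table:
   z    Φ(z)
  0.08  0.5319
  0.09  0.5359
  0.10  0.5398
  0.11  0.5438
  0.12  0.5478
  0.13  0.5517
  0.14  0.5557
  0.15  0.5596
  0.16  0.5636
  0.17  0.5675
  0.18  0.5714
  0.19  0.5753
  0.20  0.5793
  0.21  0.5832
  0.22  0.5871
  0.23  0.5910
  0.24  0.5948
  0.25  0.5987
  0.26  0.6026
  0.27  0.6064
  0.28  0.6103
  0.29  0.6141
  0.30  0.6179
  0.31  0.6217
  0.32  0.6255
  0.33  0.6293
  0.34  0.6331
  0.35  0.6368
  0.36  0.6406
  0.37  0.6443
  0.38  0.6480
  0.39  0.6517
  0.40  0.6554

£35.84

σ√T = 0.25 × 1.0000 = 0.2500
d₁ = [ln(260/290) + (0.047 + 0.25²/2)·1] / 0.2500 = [-0.1092 + 0.0783] / 0.2500 = -0.1238 ≈ -0.12
d₂ = d₁ − σ√T = -0.1238 − 0.2500 = -0.3738 ≈ -0.37
e^(−rT) = e^(−0.047·1) = 0.9541
P = 290·0.9541·N(0.37) − 260·N(0.12) = 290·0.9541·0.6443 − 260·0.5478 = 178.2707 − 142.4280 = 35.8427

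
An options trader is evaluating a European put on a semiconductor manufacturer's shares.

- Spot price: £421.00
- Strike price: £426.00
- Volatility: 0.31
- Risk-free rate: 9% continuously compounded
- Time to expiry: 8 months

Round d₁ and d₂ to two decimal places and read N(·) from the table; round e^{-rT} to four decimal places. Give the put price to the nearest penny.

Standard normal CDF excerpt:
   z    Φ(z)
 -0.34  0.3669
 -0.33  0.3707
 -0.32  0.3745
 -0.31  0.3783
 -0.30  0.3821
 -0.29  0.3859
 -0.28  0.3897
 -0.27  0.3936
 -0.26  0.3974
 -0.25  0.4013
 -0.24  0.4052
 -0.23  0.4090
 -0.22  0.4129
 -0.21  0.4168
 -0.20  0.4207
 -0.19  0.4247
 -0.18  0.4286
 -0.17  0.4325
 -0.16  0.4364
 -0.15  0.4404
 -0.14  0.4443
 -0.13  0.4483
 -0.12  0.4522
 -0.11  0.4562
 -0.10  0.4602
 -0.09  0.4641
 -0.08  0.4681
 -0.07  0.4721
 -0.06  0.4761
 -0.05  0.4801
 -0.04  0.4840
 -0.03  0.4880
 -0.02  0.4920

£33.35

σ√T = 0.31 × 0.8165 = 0.2531
d₁ = [ln(421/426) + (0.09 + 0.31²/2)·0.6667] / 0.2531 = [-0.0118 + 0.0920] / 0.2531 = 0.3170 ⇒ 0.32
d₂ = d₁ − σ√T = 0.3170 − 0.2531 = 0.0638 ⇒ 0.06
e^(−rT) = e^(−0.09·0.6667) = 0.9418
P = 426·0.9418·N(-0.06) − 421·N(-0.32) = 426·0.9418·0.4761 − 421·0.3745 = 191.0146 − 157.6645 = 33.3501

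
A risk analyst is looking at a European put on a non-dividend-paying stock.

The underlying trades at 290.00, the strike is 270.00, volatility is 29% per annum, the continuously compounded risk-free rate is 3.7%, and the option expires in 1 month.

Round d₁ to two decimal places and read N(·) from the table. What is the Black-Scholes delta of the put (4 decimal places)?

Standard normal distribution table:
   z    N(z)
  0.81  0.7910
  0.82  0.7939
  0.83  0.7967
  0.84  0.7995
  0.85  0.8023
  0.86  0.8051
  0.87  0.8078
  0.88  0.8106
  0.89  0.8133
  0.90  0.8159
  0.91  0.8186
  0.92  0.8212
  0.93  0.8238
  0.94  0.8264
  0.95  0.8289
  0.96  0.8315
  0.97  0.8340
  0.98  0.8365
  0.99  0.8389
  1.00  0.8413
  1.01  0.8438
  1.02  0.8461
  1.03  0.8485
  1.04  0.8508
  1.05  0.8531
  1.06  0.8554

-0.1762

T = 0.08333;  σ√T = 0.0837
ln(S/K) + (r + σ²/2)T = ln(290/270) + (0.037 + 0.29²/2)·0.08333 = 0.0715 + 0.0066 = 0.0780
d₁ = 0.0780 / 0.0837 = 0.9323 → 0.93
N(d₁) = N(0.93) = 0.8238
Δ_put = N(d₁) − 1 = 0.8238 − 1 = -0.1762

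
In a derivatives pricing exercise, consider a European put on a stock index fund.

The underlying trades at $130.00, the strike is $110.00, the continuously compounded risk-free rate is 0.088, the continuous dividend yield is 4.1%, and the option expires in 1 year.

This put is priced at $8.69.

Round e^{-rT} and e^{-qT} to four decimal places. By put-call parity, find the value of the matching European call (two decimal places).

exp(−qT) = exp(−0.041·1) = 0.9598;  exp(−rT) = exp(−0.088·1) = 0.9158
Put-call parity: C − P = S·e^(−qT) − K·e^(−rT) = 130·0.9598 − 110·0.9158 = 124.7740 − 100.7380 = 24.0360
C = P + (C − P) = 8.69 + (24.0360) = 32.7260

$32.73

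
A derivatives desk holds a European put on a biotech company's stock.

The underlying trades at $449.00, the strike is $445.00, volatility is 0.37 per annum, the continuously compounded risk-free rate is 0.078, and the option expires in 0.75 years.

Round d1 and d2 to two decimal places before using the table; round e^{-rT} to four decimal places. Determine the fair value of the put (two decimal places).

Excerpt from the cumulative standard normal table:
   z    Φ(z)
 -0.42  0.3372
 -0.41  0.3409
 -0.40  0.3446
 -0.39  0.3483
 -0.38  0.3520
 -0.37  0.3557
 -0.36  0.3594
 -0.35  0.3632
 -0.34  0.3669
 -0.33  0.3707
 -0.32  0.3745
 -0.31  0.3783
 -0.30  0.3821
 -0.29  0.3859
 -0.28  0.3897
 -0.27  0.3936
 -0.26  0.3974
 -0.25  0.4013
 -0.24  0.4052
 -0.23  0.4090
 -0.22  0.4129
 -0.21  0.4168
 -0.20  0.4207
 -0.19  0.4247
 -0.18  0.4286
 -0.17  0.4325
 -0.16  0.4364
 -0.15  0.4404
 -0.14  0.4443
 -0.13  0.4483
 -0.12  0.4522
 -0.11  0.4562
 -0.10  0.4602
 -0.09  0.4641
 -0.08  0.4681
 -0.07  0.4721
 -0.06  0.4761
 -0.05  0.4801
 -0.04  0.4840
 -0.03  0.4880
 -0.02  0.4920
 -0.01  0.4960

$41.80

σ√T = 0.37·√0.75 = 0.3204
ln(S/K) + (r + σ²/2)T = ln(449/445) + (0.078 + 0.37²/2)·0.75 = 0.0089 + 0.1098 = 0.1188
d₁ = 0.1188 / 0.3204 = 0.3707 which rounds to 0.37
d₂ = d₁ − σ√T = 0.3707 − 0.3204 = 0.0503 which rounds to 0.05
e^(−rT) = e^(−0.078·0.75) = 0.9432
P = 445·0.9432·N(-0.05) − 449·N(-0.37) = 445·0.9432·0.4801 − 449·0.3557 = 201.5095 − 159.7093 = 41.8002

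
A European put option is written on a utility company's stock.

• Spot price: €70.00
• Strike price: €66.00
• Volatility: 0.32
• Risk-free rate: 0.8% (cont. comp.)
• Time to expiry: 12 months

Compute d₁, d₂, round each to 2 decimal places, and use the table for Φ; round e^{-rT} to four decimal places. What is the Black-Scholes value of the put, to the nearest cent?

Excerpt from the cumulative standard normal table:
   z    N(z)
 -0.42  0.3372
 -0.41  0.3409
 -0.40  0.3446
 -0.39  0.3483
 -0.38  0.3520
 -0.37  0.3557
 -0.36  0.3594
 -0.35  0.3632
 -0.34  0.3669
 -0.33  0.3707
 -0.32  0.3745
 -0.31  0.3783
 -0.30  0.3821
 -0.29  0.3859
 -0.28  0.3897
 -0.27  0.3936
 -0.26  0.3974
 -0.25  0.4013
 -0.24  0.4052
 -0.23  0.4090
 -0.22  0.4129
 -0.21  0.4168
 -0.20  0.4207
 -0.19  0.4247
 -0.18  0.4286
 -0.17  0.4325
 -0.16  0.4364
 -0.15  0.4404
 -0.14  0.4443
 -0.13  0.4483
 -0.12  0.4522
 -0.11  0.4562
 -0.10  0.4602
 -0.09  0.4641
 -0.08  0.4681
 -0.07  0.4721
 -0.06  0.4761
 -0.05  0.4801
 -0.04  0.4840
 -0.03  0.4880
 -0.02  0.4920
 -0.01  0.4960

€6.53

T = 1;  σ√T = 0.3200
ln(S/K) + (r + σ²/2)T = ln(70/66) + (0.008 + 0.32²/2)·1 = 0.0588 + 0.0592 = 0.1180
d₁ = 0.1180 / 0.3200 = 0.3689 which rounds to 0.37
d₂ = d₁ − σ√T = 0.3689 − 0.3200 = 0.0489 which rounds to 0.05
e^(−rT) = e^(−0.008·1) = 0.9920
N(−d₂) = N(-0.05) = 0.4801;  N(−d₁) = N(-0.37) = 0.3557
P = 66·0.9920·0.4801 − 70·0.3557 = 31.4331 − 24.8990 = 6.5341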